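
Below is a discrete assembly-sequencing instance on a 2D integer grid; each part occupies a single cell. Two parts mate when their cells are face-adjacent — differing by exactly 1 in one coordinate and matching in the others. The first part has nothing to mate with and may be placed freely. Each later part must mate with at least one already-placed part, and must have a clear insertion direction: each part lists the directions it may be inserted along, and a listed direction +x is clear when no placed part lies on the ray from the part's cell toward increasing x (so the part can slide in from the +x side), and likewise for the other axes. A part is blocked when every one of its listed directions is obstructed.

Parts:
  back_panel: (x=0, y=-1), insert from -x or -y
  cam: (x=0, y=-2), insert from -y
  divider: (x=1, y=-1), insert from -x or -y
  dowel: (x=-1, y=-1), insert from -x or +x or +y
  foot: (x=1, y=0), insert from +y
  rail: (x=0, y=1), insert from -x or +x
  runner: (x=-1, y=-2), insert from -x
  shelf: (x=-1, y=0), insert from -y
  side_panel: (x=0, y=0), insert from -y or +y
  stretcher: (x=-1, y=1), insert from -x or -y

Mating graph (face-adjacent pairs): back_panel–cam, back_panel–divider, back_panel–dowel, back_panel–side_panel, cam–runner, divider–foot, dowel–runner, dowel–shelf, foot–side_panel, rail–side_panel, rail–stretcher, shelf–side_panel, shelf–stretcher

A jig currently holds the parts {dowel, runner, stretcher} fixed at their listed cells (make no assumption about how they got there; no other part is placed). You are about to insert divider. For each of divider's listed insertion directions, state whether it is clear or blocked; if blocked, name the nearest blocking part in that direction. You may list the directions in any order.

-x: blocked by dowel; -y: clear

-x: nearest on ray is dowel@(-1, -1) ⇒ blocked
-y: ray from divider(1, -1) has no placed part ⇒ clear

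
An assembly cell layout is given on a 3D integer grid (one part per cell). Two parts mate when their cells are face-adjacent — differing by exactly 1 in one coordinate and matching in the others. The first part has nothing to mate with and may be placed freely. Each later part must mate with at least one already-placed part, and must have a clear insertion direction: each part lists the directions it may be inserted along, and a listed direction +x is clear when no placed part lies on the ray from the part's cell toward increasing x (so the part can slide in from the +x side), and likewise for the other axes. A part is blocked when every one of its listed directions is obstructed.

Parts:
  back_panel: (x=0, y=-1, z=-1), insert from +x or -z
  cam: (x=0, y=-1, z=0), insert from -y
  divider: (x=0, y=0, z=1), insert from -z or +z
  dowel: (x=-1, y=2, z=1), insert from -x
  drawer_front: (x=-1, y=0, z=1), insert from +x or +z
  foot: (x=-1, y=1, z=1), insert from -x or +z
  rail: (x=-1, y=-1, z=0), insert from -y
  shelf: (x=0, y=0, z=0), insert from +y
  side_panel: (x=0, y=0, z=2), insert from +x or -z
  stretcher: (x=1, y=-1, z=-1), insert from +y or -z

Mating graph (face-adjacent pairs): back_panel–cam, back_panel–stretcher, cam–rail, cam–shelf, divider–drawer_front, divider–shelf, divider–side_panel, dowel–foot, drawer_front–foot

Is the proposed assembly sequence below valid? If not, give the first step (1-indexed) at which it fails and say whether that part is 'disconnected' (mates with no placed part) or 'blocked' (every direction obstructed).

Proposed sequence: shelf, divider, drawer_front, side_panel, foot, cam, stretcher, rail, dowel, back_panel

1. shelf@(0, 0, 0) [+y clear] — {shelf}
2. divider@(0, 0, 1) [+z clear] — {divider, shelf}
3. drawer_front@(-1, 0, 1) [+z clear] — {divider, drawer_front, shelf}
4. side_panel@(0, 0, 2) [+x clear] — {divider, drawer_front, shelf, side_panel}
5. foot@(-1, 1, 1) [-x clear] — {divider, drawer_front, foot, shelf, side_panel}
6. cam@(0, -1, 0) [-y clear] — {cam, divider, drawer_front, foot, shelf, side_panel}
7. stretcher@(1, -1, -1) — no placed neighbour ⇒ disconnected

Invalid at step 7 (disconnected)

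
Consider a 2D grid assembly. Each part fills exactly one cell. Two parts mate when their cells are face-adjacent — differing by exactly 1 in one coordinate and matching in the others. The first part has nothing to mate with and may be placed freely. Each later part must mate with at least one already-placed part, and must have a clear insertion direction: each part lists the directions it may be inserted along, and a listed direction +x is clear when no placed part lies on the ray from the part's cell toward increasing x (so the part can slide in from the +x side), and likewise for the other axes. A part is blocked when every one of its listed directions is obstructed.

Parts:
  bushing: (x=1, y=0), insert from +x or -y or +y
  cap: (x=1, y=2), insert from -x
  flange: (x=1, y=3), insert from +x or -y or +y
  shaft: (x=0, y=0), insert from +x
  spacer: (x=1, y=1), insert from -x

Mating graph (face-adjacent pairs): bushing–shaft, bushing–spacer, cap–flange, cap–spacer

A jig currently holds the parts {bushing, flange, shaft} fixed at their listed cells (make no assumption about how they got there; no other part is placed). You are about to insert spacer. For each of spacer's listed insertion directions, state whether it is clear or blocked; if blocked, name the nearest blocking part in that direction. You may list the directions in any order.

-x: ray from spacer(1, 1) has no placed part ⇒ clear

-x: clear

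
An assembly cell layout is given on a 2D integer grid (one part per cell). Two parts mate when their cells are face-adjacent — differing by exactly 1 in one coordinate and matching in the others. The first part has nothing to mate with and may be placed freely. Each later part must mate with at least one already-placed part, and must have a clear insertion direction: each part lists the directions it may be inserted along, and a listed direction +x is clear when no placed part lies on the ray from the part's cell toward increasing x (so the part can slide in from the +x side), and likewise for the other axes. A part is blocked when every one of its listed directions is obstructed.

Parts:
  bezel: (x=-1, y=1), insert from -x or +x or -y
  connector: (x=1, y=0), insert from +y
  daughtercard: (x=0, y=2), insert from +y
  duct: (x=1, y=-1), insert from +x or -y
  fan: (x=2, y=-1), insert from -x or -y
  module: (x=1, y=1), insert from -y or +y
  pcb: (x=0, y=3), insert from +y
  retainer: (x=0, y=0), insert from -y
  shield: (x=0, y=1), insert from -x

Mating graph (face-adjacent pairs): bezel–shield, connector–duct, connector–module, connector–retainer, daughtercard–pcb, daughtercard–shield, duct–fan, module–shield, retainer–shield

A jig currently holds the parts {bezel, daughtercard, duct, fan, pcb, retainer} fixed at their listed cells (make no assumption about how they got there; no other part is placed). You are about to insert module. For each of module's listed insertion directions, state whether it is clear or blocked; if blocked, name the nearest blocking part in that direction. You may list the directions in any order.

+y: clear; -y: blocked by duct

-y: nearest on ray is duct@(1, -1) ⇒ blocked
+y: ray from module(1, 1) has no placed part ⇒ clear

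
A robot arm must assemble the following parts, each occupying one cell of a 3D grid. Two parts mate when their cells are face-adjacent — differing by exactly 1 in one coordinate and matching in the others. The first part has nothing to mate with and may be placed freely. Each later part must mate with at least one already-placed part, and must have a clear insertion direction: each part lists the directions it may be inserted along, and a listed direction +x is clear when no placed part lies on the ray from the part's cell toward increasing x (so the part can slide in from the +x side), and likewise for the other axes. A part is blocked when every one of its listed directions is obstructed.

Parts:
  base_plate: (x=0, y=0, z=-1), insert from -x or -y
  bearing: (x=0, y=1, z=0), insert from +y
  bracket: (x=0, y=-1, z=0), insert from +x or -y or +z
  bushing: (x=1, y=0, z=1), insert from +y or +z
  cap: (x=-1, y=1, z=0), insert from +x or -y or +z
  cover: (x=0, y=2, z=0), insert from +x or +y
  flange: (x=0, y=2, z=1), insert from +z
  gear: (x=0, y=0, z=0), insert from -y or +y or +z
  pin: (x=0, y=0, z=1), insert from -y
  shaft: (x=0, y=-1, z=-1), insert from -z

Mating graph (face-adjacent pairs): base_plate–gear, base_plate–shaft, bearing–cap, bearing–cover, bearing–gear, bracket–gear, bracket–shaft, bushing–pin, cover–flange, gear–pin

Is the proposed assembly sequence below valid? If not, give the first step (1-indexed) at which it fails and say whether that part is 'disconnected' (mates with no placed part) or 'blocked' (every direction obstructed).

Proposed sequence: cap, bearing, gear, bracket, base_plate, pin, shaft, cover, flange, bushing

1. cap@(-1, 1, 0) [+x clear] — {cap}
2. bearing@(0, 1, 0) [+y clear] — {bearing, cap}
3. gear@(0, 0, 0) [-y clear] — {bearing, cap, gear}
4. bracket@(0, -1, 0) [+x clear] — {bearing, bracket, cap, gear}
5. base_plate@(0, 0, -1) [-x clear] — {base_plate, bearing, bracket, cap, gear}
6. pin@(0, 0, 1) [-y clear] — {base_plate, bearing, bracket, cap, gear, pin}
7. shaft@(0, -1, -1) [-z clear] — {base_plate, bearing, bracket, cap, gear, pin, shaft}
8. cover@(0, 2, 0) [+x clear] — {base_plate, bearing, bracket, cap, cover, gear, pin, shaft}
9. flange@(0, 2, 1) [+z clear] — {base_plate, bearing, bracket, cap, cover, flange, gear, pin, shaft}
10. bushing@(1, 0, 1) [+y clear] — {base_plate, bearing, bracket, bushing, cap, cover, flange, gear, pin, shaft}

Valid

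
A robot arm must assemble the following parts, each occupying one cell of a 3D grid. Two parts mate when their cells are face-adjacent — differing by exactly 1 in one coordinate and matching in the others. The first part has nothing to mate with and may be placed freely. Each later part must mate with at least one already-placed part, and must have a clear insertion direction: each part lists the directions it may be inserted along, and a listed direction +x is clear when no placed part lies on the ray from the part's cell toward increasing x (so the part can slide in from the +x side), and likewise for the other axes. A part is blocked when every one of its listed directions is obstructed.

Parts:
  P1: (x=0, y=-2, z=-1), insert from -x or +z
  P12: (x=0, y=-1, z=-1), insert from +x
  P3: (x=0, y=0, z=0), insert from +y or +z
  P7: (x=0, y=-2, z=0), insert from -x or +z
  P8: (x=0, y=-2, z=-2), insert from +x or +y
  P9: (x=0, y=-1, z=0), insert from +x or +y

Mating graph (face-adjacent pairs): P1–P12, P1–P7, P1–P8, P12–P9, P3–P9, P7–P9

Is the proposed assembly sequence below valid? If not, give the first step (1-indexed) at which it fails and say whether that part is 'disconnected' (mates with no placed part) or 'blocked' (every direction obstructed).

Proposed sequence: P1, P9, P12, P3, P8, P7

Invalid at step 2 (disconnected)

1. P1@(0, -2, -1) [-x clear] — {P1}
2. P9@(0, -1, 0) — no placed neighbour ⇒ disconnected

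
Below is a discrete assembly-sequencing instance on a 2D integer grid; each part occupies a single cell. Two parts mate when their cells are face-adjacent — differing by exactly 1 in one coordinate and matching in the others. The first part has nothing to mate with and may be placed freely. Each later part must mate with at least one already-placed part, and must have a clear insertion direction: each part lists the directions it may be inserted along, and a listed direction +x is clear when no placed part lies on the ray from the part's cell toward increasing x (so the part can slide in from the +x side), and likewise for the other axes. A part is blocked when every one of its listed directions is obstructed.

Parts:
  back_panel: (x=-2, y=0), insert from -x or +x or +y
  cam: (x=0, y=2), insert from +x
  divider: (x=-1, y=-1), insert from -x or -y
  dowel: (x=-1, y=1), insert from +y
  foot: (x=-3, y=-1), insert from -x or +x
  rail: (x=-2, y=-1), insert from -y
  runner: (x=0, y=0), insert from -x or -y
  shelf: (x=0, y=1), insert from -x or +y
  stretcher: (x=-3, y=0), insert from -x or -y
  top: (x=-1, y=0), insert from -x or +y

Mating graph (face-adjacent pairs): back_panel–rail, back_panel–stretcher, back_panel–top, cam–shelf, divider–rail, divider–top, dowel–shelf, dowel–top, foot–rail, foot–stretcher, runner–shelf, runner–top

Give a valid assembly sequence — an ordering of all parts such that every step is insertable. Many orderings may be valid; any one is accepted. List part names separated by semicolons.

divider; top; dowel; back_panel; runner; shelf; cam; stretcher; foot; rail

1. divider@(-1, -1) [-x clear] — {divider}
2. top@(-1, 0) [-x clear] — {divider, top}
3. dowel@(-1, 1) [+y clear] — {divider, dowel, top}
4. back_panel@(-2, 0) [-x clear] — {back_panel, divider, dowel, top}
5. runner@(0, 0) [-y clear] — {back_panel, divider, dowel, runner, top}
6. shelf@(0, 1) [+y clear] — {back_panel, divider, dowel, runner, shelf, top}
7. cam@(0, 2) [+x clear] — {back_panel, cam, divider, dowel, runner, shelf, top}
8. stretcher@(-3, 0) [-x clear] — {back_panel, cam, divider, dowel, runner, shelf, stretcher, top}
9. foot@(-3, -1) [-x clear] — {back_panel, cam, divider, dowel, foot, runner, shelf, stretcher, top}
10. rail@(-2, -1) [-y clear] — {back_panel, cam, divider, dowel, foot, rail, runner, shelf, stretcher, top}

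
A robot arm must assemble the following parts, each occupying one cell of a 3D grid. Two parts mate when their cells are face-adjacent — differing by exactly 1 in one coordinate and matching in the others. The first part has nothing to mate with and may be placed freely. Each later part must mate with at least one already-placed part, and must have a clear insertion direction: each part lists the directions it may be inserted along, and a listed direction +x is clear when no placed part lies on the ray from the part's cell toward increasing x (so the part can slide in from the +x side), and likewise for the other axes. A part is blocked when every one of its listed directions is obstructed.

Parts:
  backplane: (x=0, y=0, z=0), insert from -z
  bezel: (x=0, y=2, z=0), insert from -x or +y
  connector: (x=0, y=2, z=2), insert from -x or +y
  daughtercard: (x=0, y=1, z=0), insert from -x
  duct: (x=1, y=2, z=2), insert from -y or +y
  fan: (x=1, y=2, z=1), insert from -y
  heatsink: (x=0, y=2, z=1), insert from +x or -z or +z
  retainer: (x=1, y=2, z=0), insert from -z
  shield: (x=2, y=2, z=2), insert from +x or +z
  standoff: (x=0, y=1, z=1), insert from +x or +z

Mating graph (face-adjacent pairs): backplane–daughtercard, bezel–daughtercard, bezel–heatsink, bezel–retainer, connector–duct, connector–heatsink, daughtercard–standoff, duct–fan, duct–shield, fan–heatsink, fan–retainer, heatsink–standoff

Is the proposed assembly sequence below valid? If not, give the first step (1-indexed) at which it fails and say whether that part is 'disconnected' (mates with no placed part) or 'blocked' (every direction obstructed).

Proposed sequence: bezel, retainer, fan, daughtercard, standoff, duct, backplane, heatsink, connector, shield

1. bezel@(0, 2, 0) [-x clear] — {bezel}
2. retainer@(1, 2, 0) [-z clear] — {bezel, retainer}
3. fan@(1, 2, 1) [-y clear] — {bezel, fan, retainer}
4. daughtercard@(0, 1, 0) [-x clear] — {bezel, daughtercard, fan, retainer}
5. standoff@(0, 1, 1) [+x clear] — {bezel, daughtercard, fan, retainer, standoff}
6. duct@(1, 2, 2) [-y clear] — {bezel, daughtercard, duct, fan, retainer, standoff}
7. backplane@(0, 0, 0) [-z clear] — {backplane, bezel, daughtercard, duct, fan, retainer, standoff}
8. heatsink@(0, 2, 1) [+z clear] — {backplane, bezel, daughtercard, duct, fan, heatsink, retainer, standoff}
9. connector@(0, 2, 2) [-x clear] — {backplane, bezel, connector, daughtercard, duct, fan, heatsink, retainer, standoff}
10. shield@(2, 2, 2) [+x clear] — {backplane, bezel, connector, daughtercard, duct, fan, heatsink, retainer, shield, standoff}

Valid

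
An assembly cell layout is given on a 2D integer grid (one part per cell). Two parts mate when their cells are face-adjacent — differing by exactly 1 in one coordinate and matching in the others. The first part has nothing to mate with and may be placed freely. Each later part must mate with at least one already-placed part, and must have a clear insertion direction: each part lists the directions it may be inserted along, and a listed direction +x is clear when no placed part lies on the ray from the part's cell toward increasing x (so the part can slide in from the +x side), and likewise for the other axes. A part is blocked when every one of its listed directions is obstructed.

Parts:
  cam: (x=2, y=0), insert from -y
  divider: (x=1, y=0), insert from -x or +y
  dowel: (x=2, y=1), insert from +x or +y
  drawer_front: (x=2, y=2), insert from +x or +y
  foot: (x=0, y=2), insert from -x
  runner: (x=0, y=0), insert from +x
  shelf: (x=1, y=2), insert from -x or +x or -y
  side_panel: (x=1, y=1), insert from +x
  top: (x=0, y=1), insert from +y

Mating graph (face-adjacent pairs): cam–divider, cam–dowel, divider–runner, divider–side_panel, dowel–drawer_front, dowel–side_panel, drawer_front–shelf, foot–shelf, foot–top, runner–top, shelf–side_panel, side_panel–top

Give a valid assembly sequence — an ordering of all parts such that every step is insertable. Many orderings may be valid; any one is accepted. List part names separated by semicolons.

1. runner@(0, 0) [+x clear] — {runner}
2. divider@(1, 0) [+y clear] — {divider, runner}
3. side_panel@(1, 1) [+x clear] — {divider, runner, side_panel}
4. shelf@(1, 2) [-x clear] — {divider, runner, shelf, side_panel}
5. drawer_front@(2, 2) [+x clear] — {divider, drawer_front, runner, shelf, side_panel}
6. cam@(2, 0) [-y clear] — {cam, divider, drawer_front, runner, shelf, side_panel}
7. top@(0, 1) [+y clear] — {cam, divider, drawer_front, runner, shelf, side_panel, top}
8. foot@(0, 2) [-x clear] — {cam, divider, drawer_front, foot, runner, shelf, side_panel, top}
9. dowel@(2, 1) [+x clear] — {cam, divider, dowel, drawer_front, foot, runner, shelf, side_panel, top}

runner; divider; side_panel; shelf; drawer_front; cam; top; foot; dowel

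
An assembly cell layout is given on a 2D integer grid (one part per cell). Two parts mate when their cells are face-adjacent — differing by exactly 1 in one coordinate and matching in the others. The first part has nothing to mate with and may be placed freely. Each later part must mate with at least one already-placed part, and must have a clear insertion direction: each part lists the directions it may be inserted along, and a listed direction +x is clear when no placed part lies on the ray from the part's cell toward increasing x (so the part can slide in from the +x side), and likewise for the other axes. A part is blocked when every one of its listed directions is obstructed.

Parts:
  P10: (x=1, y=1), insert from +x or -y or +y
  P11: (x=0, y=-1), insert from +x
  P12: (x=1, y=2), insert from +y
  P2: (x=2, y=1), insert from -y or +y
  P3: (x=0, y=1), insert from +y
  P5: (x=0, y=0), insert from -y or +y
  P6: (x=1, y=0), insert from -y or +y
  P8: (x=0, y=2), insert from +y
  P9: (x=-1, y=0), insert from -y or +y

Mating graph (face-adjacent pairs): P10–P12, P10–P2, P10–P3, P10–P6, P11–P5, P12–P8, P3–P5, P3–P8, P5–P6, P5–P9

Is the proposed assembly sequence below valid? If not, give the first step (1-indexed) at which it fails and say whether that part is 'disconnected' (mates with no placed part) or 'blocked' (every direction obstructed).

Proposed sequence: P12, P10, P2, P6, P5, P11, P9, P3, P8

Valid

1. P12@(1, 2) [+y clear] — {P12}
2. P10@(1, 1) [+x clear] — {P10, P12}
3. P2@(2, 1) [-y clear] — {P10, P12, P2}
4. P6@(1, 0) [-y clear] — {P10, P12, P2, P6}
5. P5@(0, 0) [-y clear] — {P10, P12, P2, P5, P6}
6. P11@(0, -1) [+x clear] — {P10, P11, P12, P2, P5, P6}
7. P9@(-1, 0) [-y clear] — {P10, P11, P12, P2, P5, P6, P9}
8. P3@(0, 1) [+y clear] — {P10, P11, P12, P2, P3, P5, P6, P9}
9. P8@(0, 2) [+y clear] — {P10, P11, P12, P2, P3, P5, P6, P8, P9}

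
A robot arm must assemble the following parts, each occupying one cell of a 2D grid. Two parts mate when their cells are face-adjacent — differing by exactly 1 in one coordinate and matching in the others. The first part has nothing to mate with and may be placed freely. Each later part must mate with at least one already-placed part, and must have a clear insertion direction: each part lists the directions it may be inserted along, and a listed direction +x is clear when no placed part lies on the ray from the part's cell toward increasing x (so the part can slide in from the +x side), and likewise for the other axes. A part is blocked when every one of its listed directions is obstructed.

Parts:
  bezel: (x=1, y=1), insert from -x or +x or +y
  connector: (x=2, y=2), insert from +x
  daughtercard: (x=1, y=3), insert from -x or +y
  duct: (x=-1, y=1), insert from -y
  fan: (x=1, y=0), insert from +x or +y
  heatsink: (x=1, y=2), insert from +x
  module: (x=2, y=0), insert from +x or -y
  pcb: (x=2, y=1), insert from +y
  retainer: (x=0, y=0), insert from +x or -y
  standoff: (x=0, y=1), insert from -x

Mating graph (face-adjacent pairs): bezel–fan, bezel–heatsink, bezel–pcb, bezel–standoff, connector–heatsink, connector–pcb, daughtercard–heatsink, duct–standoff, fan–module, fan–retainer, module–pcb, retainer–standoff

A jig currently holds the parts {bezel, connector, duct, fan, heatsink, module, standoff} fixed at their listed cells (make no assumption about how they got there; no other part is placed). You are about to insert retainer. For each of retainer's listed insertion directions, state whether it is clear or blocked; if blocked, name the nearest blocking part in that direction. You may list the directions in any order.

+x: blocked by fan; -y: clear

+x: nearest on ray is fan@(1, 0) ⇒ blocked
-y: ray from retainer(0, 0) has no placed part ⇒ clear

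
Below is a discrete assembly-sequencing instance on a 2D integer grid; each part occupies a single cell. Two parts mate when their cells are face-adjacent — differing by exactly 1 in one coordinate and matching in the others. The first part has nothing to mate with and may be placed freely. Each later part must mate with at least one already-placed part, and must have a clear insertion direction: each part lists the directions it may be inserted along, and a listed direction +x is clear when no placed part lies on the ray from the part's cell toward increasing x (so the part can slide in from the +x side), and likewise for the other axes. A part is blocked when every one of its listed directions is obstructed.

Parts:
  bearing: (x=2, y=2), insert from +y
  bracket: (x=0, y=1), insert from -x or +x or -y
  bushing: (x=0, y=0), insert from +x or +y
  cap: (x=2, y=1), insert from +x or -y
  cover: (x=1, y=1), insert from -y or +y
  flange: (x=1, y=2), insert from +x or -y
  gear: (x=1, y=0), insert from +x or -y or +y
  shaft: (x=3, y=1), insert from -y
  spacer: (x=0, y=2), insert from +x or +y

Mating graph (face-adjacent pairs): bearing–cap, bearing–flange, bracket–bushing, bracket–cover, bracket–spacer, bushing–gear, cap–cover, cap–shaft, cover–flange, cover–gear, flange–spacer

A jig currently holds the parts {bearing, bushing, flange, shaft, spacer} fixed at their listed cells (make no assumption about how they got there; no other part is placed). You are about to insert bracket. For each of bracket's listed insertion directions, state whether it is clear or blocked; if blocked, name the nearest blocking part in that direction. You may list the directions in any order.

-x: ray from bracket(0, 1) has no placed part ⇒ clear
+x: nearest on ray is shaft@(3, 1) ⇒ blocked
-y: nearest on ray is bushing@(0, 0) ⇒ blocked

+x: blocked by shaft; -x: clear; -y: blocked by bushing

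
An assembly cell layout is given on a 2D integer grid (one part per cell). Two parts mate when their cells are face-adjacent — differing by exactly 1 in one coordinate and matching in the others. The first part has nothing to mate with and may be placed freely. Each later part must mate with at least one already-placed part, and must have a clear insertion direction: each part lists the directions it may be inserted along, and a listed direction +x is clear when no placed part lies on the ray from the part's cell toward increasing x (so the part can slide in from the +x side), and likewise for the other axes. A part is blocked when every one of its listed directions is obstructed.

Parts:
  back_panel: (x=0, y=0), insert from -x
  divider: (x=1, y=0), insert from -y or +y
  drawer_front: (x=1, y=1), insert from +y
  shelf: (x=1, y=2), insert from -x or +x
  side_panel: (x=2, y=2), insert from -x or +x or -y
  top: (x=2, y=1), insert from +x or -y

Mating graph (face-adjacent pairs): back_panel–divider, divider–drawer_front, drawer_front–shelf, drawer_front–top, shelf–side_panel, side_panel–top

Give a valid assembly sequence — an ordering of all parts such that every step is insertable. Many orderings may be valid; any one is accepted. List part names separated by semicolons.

divider; drawer_front; shelf; top; side_panel; back_panel

1. divider@(1, 0) [-y clear] — {divider}
2. drawer_front@(1, 1) [+y clear] — {divider, drawer_front}
3. shelf@(1, 2) [-x clear] — {divider, drawer_front, shelf}
4. top@(2, 1) [+x clear] — {divider, drawer_front, shelf, top}
5. side_panel@(2, 2) [+x clear] — {divider, drawer_front, shelf, side_panel, top}
6. back_panel@(0, 0) [-x clear] — {back_panel, divider, drawer_front, shelf, side_panel, top}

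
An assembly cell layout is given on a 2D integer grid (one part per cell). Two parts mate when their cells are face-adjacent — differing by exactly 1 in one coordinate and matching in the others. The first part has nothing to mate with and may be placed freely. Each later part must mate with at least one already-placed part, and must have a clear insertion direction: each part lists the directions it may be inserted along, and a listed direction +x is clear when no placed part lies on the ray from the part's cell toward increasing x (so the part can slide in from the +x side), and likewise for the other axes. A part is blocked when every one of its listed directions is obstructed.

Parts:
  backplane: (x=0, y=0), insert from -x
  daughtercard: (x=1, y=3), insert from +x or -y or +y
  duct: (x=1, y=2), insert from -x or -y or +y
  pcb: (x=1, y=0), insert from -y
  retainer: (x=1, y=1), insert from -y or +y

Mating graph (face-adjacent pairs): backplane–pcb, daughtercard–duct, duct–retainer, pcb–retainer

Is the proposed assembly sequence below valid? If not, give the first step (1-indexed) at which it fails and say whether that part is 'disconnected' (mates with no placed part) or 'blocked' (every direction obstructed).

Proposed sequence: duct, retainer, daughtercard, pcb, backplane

Valid

1. duct@(1, 2) [-x clear] — {duct}
2. retainer@(1, 1) [-y clear] — {duct, retainer}
3. daughtercard@(1, 3) [+x clear] — {daughtercard, duct, retainer}
4. pcb@(1, 0) [-y clear] — {daughtercard, duct, pcb, retainer}
5. backplane@(0, 0) [-x clear] — {backplane, daughtercard, duct, pcb, retainer}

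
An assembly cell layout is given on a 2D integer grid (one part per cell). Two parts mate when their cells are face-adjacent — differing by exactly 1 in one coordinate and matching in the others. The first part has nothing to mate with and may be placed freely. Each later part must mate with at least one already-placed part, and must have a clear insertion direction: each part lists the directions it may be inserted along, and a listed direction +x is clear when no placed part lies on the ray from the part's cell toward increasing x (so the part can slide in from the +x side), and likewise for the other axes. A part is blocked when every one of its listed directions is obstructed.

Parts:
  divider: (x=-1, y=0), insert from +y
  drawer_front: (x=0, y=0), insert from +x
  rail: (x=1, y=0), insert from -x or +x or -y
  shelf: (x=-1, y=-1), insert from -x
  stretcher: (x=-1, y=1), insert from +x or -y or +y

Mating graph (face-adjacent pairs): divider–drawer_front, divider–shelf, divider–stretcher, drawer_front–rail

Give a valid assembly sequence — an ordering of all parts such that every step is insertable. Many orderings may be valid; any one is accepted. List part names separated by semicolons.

shelf; divider; drawer_front; rail; stretcher

1. shelf@(-1, -1) [-x clear] — {shelf}
2. divider@(-1, 0) [+y clear] — {divider, shelf}
3. drawer_front@(0, 0) [+x clear] — {divider, drawer_front, shelf}
4. rail@(1, 0) [+x clear] — {divider, drawer_front, rail, shelf}
5. stretcher@(-1, 1) [+x clear] — {divider, drawer_front, rail, shelf, stretcher}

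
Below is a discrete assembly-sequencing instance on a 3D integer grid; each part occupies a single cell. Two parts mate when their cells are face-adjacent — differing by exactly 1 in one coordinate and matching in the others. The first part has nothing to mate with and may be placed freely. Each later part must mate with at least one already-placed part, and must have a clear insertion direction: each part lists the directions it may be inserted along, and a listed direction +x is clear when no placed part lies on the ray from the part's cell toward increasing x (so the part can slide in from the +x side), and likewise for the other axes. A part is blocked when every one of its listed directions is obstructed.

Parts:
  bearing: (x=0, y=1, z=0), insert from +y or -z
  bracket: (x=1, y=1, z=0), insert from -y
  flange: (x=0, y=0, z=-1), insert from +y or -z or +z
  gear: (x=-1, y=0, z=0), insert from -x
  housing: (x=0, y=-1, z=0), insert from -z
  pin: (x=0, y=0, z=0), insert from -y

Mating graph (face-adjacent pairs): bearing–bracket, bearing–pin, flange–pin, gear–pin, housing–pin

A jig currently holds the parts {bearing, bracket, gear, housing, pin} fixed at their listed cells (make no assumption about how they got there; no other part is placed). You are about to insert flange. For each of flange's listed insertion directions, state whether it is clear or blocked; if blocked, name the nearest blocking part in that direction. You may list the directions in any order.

+y: ray from flange(0, 0, -1) has no placed part ⇒ clear
-z: ray from flange(0, 0, -1) has no placed part ⇒ clear
+z: nearest on ray is pin@(0, 0, 0) ⇒ blocked

+y: clear; +z: blocked by pin; -z: clear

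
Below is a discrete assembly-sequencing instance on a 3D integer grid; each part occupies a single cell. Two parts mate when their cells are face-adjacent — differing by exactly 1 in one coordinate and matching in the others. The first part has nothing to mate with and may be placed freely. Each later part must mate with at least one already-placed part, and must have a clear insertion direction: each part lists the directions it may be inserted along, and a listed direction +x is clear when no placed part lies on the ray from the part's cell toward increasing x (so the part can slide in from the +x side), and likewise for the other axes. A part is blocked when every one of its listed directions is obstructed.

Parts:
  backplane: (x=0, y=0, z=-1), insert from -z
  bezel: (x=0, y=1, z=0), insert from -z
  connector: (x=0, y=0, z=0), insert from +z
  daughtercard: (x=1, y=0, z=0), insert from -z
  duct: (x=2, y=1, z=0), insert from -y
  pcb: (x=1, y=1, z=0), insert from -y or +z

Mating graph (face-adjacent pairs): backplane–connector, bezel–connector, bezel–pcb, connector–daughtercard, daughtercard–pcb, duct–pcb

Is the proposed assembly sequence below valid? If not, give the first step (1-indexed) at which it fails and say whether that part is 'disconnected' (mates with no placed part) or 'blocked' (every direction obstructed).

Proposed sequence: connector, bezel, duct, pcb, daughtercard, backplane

1. connector@(0, 0, 0) [+z clear] — {connector}
2. bezel@(0, 1, 0) [-z clear] — {bezel, connector}
3. duct@(2, 1, 0) — no placed neighbour ⇒ disconnected

Invalid at step 3 (disconnected)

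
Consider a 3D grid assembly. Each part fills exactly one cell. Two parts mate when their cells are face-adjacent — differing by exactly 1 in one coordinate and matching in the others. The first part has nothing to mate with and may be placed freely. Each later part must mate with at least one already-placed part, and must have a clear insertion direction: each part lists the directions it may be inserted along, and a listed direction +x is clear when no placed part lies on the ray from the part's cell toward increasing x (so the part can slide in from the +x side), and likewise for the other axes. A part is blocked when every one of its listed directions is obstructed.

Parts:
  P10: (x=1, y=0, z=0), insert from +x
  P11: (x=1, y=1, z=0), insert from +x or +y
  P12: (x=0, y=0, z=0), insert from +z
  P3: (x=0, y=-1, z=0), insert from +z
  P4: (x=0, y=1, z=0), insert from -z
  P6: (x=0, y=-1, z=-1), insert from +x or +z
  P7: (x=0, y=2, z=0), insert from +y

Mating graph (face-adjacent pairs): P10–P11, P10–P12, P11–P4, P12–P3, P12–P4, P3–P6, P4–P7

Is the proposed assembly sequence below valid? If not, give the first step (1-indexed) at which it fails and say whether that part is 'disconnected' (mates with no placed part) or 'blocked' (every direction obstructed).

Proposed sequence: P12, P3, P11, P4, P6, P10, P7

Invalid at step 3 (disconnected)

1. P12@(0, 0, 0) [+z clear] — {P12}
2. P3@(0, -1, 0) [+z clear] — {P12, P3}
3. P11@(1, 1, 0) — no placed neighbour ⇒ disconnected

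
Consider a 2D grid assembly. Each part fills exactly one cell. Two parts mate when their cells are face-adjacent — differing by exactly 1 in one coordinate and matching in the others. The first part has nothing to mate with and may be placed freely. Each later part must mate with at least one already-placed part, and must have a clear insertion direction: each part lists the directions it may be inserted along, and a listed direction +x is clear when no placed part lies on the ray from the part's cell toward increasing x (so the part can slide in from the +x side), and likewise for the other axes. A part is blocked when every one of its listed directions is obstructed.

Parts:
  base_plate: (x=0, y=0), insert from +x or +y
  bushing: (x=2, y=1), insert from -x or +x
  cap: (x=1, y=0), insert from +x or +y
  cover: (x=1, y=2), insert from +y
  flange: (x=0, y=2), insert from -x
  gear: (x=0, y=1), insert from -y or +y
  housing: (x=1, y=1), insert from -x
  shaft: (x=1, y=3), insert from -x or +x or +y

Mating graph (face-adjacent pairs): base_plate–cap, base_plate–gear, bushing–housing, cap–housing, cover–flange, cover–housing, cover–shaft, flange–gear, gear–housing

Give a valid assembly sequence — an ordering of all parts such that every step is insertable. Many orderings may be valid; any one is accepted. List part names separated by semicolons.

1. base_plate@(0, 0) [+x clear] — {base_plate}
2. cap@(1, 0) [+x clear] — {base_plate, cap}
3. housing@(1, 1) [-x clear] — {base_plate, cap, housing}
4. bushing@(2, 1) [+x clear] — {base_plate, bushing, cap, housing}
5. cover@(1, 2) [+y clear] — {base_plate, bushing, cap, cover, housing}
6. gear@(0, 1) [+y clear] — {base_plate, bushing, cap, cover, gear, housing}
7. flange@(0, 2) [-x clear] — {base_plate, bushing, cap, cover, flange, gear, housing}
8. shaft@(1, 3) [-x clear] — {base_plate, bushing, cap, cover, flange, gear, housing, shaft}

base_plate; cap; housing; bushing; cover; gear; flange; shaft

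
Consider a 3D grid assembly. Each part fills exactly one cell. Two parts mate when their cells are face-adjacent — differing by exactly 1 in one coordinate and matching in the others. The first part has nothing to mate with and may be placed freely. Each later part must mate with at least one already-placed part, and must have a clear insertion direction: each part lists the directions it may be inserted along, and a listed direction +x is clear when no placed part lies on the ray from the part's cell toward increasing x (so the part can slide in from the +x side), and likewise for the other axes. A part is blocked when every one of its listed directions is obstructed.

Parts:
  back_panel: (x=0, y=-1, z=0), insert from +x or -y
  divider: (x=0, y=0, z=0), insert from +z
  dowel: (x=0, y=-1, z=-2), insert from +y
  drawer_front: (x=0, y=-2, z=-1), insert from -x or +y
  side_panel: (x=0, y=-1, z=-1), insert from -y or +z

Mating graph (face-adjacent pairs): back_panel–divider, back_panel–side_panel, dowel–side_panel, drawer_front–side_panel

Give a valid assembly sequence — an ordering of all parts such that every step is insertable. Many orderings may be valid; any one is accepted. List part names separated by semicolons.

1. drawer_front@(0, -2, -1) [-x clear] — {drawer_front}
2. side_panel@(0, -1, -1) [+z clear] — {drawer_front, side_panel}
3. back_panel@(0, -1, 0) [+x clear] — {back_panel, drawer_front, side_panel}
4. divider@(0, 0, 0) [+z clear] — {back_panel, divider, drawer_front, side_panel}
5. dowel@(0, -1, -2) [+y clear] — {back_panel, divider, dowel, drawer_front, side_panel}

drawer_front; side_panel; back_panel; divider; dowel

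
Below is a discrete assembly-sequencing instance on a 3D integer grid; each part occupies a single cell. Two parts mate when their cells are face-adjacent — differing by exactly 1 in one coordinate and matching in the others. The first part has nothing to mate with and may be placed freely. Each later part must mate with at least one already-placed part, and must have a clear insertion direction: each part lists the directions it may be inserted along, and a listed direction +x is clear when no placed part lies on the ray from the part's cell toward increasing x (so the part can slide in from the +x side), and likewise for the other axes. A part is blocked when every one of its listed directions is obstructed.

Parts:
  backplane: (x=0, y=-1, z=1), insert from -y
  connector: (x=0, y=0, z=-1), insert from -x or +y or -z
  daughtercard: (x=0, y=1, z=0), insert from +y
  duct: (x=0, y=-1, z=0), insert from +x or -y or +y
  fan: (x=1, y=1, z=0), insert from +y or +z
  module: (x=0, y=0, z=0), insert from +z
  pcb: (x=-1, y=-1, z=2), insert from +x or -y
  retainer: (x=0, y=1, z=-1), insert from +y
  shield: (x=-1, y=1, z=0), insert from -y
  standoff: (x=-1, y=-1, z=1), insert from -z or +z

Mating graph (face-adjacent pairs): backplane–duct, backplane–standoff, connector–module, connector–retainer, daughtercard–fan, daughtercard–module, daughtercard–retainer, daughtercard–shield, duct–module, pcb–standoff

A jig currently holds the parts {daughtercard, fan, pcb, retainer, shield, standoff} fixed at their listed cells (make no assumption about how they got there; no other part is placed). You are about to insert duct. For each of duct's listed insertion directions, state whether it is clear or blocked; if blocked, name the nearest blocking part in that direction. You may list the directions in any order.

+x: clear; +y: blocked by daughtercard; -y: clear

+x: ray from duct(0, -1, 0) has no placed part ⇒ clear
-y: ray from duct(0, -1, 0) has no placed part ⇒ clear
+y: nearest on ray is daughtercard@(0, 1, 0) ⇒ blocked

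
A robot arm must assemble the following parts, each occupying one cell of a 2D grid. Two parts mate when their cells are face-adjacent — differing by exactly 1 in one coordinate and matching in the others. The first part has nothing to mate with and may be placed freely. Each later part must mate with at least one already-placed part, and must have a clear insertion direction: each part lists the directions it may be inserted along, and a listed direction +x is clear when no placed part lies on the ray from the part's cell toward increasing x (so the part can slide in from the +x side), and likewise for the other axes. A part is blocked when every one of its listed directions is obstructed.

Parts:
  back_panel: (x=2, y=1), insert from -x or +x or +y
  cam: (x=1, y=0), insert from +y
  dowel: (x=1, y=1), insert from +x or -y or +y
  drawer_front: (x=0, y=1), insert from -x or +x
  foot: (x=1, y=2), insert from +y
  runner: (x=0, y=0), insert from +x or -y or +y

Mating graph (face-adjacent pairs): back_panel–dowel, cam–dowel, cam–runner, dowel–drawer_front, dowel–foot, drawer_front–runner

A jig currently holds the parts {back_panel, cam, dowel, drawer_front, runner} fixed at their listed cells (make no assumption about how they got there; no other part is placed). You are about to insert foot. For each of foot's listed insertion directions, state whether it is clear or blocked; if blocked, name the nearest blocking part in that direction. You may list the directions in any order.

+y: clear

+y: ray from foot(1, 2) has no placed part ⇒ clear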